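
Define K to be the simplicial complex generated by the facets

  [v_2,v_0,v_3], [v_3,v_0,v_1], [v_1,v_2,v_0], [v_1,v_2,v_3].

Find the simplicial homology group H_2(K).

H_2 ≅ Z.

Take the total order v_0 < v_1 < v_2 < v_3 on the vertex set. Then K (dimension 2) consists of the simplices:

  0-simplices (4): [v_0], [v_1], [v_2], [v_3]
  1-simplices (6): [v_0,v_1], [v_0,v_2], [v_0,v_3], [v_1,v_2], [v_1,v_3], [v_2,v_3]
  2-simplices (4): [v_0,v_1,v_2], [v_0,v_1,v_3], [v_0,v_2,v_3], [v_1,v_2,v_3]

Hence C_0 ≅ Z^4, C_1 ≅ Z^6, C_2 ≅ Z^4.

∂_1: C_1 → C_0 maps an edge to its endpoints' difference, ∂[p,q] = q − p.
This gives a 4×6 integer matrix of rank 3; reducing to Smith normal form yields diagonal entries (1,1,1).

∂_2: C_2 → C_1 maps a triangle to the signed sum of its edges. For instance
  ∂[v_0,v_1,v_3] = [v_1,v_3] − [v_0,v_3] + [v_0,v_1],
  ∂[v_0,v_2,v_3] = [v_2,v_3] − [v_0,v_3] + [v_0,v_2].
The 6×4 boundary matrix has rank 3 and Smith normal form diag(1,1,1).

From H_k ≅ ker(∂_k) / im(∂_{k+1}) we obtain:

  H_2: rank ker ∂_2 − rank ∂_3 = (4 − 3) − 0 = 1, and there is no ∂_3, so H_2 = Z.

(K is a triangulation of the 2-sphere S^2.)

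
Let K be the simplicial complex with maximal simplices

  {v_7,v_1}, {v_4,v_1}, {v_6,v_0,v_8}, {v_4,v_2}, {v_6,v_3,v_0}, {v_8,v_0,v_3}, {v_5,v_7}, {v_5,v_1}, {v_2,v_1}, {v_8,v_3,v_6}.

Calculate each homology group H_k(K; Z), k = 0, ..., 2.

We work with the vertex ordering v_0 < v_1 < v_2 < v_3 < v_4 < v_5 < v_6 < v_7 < v_8. The simplices of K, each written with vertices in increasing order, are:

  0-simplices (9): [v_0], [v_1], [v_2], [v_3], [v_4], [v_5], [v_6], [v_7], [v_8]
  1-simplices (12): [v_0,v_3], [v_0,v_6], [v_0,v_8], [v_1,v_2], [v_1,v_4], [v_1,v_5], [v_1,v_7], [v_2,v_4], [v_3,v_6], [v_3,v_8], [v_5,v_7], [v_6,v_8]
  2-simplices (4): [v_0,v_3,v_6], [v_0,v_3,v_8], [v_0,v_6,v_8], [v_3,v_6,v_8]

Hence C_0 ≅ Z^9, C_1 ≅ Z^12, C_2 ≅ Z^4.

The boundary map ∂_1: C_1 → C_0 sends each edge [p,q] (with p < q) to q − p.
The resulting 9×12 matrix has rank 7, and its Smith normal form has invariant factors (1,1,1,1,1,1,1).

∂_2: C_2 → C_1 maps a triangle to the signed sum of its edges. For instance
  ∂[v_3,v_6,v_8] = [v_6,v_8] − [v_3,v_8] + [v_3,v_6],
  ∂[v_0,v_6,v_8] = [v_6,v_8] − [v_0,v_8] + [v_0,v_6].
This gives a 12×4 integer matrix of rank 3; reducing to Smith normal form yields diagonal entries (1,1,1).

Computing H_k = (kernel of ∂_k) / (image of ∂_{k+1}):

  H_0: rank C_0 − rank ∂_1 = 9 − 7 = 2, and the invariant factors of ∂_1 are all 1, so H_0 ≅ Z^2.
  H_1: rank ker ∂_1 − rank ∂_2 = (12 − 7) − 3 = 2, and the invariant factors of ∂_2 are all 1, so H_1 ≅ Z^2.
  H_2: rank ker ∂_2 − rank ∂_3 = (4 − 3) − 0 = 1, and there is no ∂_3, so H_2 ≅ Z.

(K is a triangulation of the disjoint union of the 2-sphere S^2 and a wedge of 2 circles.)

H_0 ≅ Z^2,  H_1 ≅ Z^2,  H_2 ≅ Z.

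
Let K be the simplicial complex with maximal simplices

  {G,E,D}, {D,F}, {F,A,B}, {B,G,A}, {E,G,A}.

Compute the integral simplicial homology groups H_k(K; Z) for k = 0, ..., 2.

H_0 ≅ Z,  H_1 ≅ Z,  H_2 = 0.

K has 6 vertices, 10 edges, 4 triangles.
rank ∂_0 = 0, rank ∂_1 = 5 ⇒ b_0 = 6 − 0 − 5 = 1; all invariant factors of ∂_1 are 1 so no torsion. So H_0 = Z.
rank ∂_1 = 5, rank ∂_2 = 4 ⇒ b_1 = 10 − 5 − 4 = 1; all invariant factors of ∂_2 are 1 so no torsion. So H_1 = Z.
rank ∂_2 = 4, rank ∂_3 = 0 ⇒ b_2 = 4 − 4 − 0 = 0. So H_2 = 0.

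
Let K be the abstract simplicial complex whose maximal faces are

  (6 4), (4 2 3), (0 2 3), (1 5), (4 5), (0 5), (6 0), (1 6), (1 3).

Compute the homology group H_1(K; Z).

Fix the vertex order 0 < 1 < 2 < 3 < 4 < 5 < 6 and write every simplex with vertices in increasing order. Then dim K = 2 and the simplices of K are:

  0-simplices (7): [0], [1], [2], [3], [4], [5], [6]
  1-simplices (12): [0,2], [0,3], [0,5], [0,6], [1,3], [1,5], [1,6], [2,3], [2,4], [3,4], [4,5], [4,6]
  2-simplices (2): [0,2,3], [2,3,4]

so the chain groups are C_0 ≅ Z^7, C_1 ≅ Z^12, C_2 ≅ Z^2.

∂_1: C_1 → C_0 sends each edge [p,q] (with p < q) to q − p.
As a 7×12 matrix over Z this has rank 6, with invariant factors (1,1,1,1,1,1).

The boundary map ∂_2: C_2 → C_1 acts by ∂[p,q,r] = [q,r] − [p,r] + [p,q]. For instance
  ∂[2,3,4] = [3,4] − [2,4] + [2,3],
  ∂[0,2,3] = [2,3] − [0,3] + [0,2].
This gives a 12×2 integer matrix of rank 2; reducing to Smith normal form yields diagonal entries (1,1).

From H_k ≅ ker(∂_k) / im(∂_{k+1}) we obtain:

  H_1: rank ker ∂_1 − rank ∂_2 = (12 − 6) − 2 = 4, and the invariant factors of ∂_2 are all 1, so H_1 = Z^4.

H_1 ≅ Z^4.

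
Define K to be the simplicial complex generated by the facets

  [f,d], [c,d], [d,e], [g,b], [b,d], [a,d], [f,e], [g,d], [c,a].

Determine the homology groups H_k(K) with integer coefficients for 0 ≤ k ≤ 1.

H_0 = Z,  H_1 = Z^3.

Take the total order a < b < c < d < e < f < g on the vertex set. Then K (dimension 1) consists of the simplices:

  0-simplices (7): a, b, c, d, e, f, g
  1-simplices (9): ac, ad, bd, bg, cd, de, df, dg, ef

giving chain groups C_0 ≅ Z^7, C_1 ≅ Z^9.

∂_1: C_1 → C_0 maps an edge to its endpoints' difference, ∂[p,q] = q − p. For instance
  ∂bg = g − b.
As a 7×9 matrix over Z this has rank 6, with invariant factors (1,1,1,1,1,1).

Computing H_k = (kernel of ∂_k) / (image of ∂_{k+1}):

  H_0: rank C_0 − rank ∂_1 = 7 − 6 = 1, and the invariant factors of ∂_1 are all 1, so H_0 ≅ Z.
  H_1: rank ker ∂_1 − rank ∂_2 = (9 − 6) − 0 = 3, and there is no ∂_2, so H_1 ≅ Z^3.

As a check, the Euler characteristic is 7 − 9 = -2, which agrees with 1 − 3 = -2.
(K is a triangulation of a wedge of 3 circles.)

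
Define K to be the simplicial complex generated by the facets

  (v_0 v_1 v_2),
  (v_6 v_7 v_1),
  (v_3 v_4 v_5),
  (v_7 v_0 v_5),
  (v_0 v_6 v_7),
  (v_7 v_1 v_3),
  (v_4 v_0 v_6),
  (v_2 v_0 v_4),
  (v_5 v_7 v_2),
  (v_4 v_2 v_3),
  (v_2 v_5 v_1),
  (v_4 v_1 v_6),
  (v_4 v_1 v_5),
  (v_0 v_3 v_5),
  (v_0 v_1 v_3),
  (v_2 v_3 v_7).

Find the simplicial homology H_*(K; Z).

We work with the vertex ordering v_0 < v_1 < v_2 < v_3 < v_4 < v_5 < v_6 < v_7. The simplices of K, each written with vertices in increasing order, are:

  0-simplices (8): [v_0], [v_1], [v_2], [v_3], [v_4], [v_5], [v_6], [v_7]
  1-simplices (24): (24 of them)
  2-simplices (16): (16 of them)

Hence C_0 ≅ Z^8, C_1 ≅ Z^24, C_2 ≅ Z^16.

∂_1: C_1 → C_0 is given by ∂[p,q] = [q] − [p].
This gives a 8×24 integer matrix of rank 7; reducing to Smith normal form yields diagonal entries (1,1,1,1,1,1,1).

∂_2: C_2 → C_1 maps a triangle to the signed sum of its edges. For instance
  ∂[v_1,v_6,v_7] = [v_6,v_7] − [v_1,v_7] + [v_1,v_6],
  ∂[v_0,v_1,v_2] = [v_1,v_2] − [v_0,v_2] + [v_0,v_1].
The 24×16 boundary matrix has rank 15 and Smith normal form diag(1,1,1,1,1,1,1,1,1,1,1,1,1,1,1).

Now H_k = ker ∂_k / im ∂_{k+1}, so:

  H_0: rank C_0 − rank ∂_1 = 8 − 7 = 1, and the invariant factors of ∂_1 are all 1, so H_0 ≅ Z.
  H_1: rank ker ∂_1 − rank ∂_2 = (24 − 7) − 15 = 2, and the invariant factors of ∂_2 are all 1, so H_1 ≅ Z^2.
  H_2: rank ker ∂_2 − rank ∂_3 = (16 − 15) − 0 = 1, and there is no ∂_3, so H_2 ≅ Z.

H_0 = Z,  H_1 = Z^2,  H_2 = Z.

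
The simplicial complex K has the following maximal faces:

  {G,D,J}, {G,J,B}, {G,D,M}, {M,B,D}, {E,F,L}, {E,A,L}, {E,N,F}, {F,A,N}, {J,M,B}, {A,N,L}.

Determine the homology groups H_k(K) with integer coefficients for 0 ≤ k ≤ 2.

H_0 = Z^2,  H_1 = Z^2,  H_2 = 0.

We work with the vertex ordering A < B < D < E < F < G < J < L < M < N. The simplices of K, each written with vertices in increasing order, are:

  0-simplices (10): A, B, D, E, F, G, J, L, M, N
  1-simplices (20): AE, AF, AL, AN, BD, BG, BJ, BM, DG, DJ, DM, EF, EL, EN, FL, FN, GJ, GM, JM, LN
  2-simplices (10): AEL, AFN, ALN, BDM, BGJ, BJM, DGJ, DGM, EFL, EFN

giving chain groups C_0 ≅ Z^10, C_1 ≅ Z^20, C_2 ≅ Z^10.

Boundary ∂_1: C_1 → C_0 maps an edge to its endpoints' difference, ∂[p,q] = q − p. For instance
  ∂EL = L − E.
The 10×20 boundary matrix has rank 8 and Smith normal form diag(1,1,1,1,1,1,1,1).

∂_2: C_2 → C_1 maps a triangle to the signed sum of its edges. For instance
  ∂AFN = FN − AN + AF,
  ∂EFL = FL − EL + EF.
The 20×10 boundary matrix has rank 10 and Smith normal form diag(1,1,1,1,1,1,1,1,1,1).

Reading off H_k = ker ∂_k / im ∂_{k+1}:

  H_0: rank C_0 − rank ∂_1 = 10 − 8 = 2, and the invariant factors of ∂_1 are all 1, so H_0 ≅ Z^2.
  H_1: rank ker ∂_1 − rank ∂_2 = (20 − 8) − 10 = 2, and the invariant factors of ∂_2 are all 1, so H_1 ≅ Z^2.
  H_2: rank ker ∂_2 − rank ∂_3 = (10 − 10) − 0 = 0, and there is no ∂_3, so H_2 ≅ 0.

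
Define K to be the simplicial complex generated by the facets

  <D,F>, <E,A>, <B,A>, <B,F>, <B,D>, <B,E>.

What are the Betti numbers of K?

We work with the vertex ordering A < B < D < E < F. The simplices of K, each written with vertices in increasing order, are:

  0-simplices (5): A, B, D, E, F
  1-simplices (6): AB, AE, BD, BE, BF, DF

Hence C_0 ≅ Z^5, C_1 ≅ Z^6.

Boundary ∂_1: C_1 → C_0 is given by ∂[p,q] = [q] − [p]. For instance
  ∂AB = B − A.
This gives a 5×6 integer matrix of rank 4; reducing to Smith normal form yields diagonal entries (1,1,1,1).

Reading off H_k = ker ∂_k / im ∂_{k+1}:

  H_0: rank C_0 − rank ∂_1 = 5 − 4 = 1, and the invariant factors of ∂_1 are all 1, so H_0 ≅ Z.
  H_1: rank ker ∂_1 − rank ∂_2 = (6 − 4) − 0 = 2, and there is no ∂_2, so H_1 ≅ Z^2.

Hence the Betti numbers are b_0 = 1, b_1 = 2.

b_0 = 1, b_1 = 2.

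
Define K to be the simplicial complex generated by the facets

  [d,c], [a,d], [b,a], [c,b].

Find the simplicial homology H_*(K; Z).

H_0 ≅ Z,  H_1 ≅ Z.

Take the total order a < b < c < d on the vertex set. Then K (dimension 1) consists of the simplices:

  0-simplices (4): a, b, c, d
  1-simplices (4): ab, ad, bc, cd

giving chain groups C_0 ≅ Z^4, C_1 ≅ Z^4.

The boundary map ∂_1: C_1 → C_0 is given by ∂[p,q] = [q] − [p].
This gives a 4×4 integer matrix of rank 3; reducing to Smith normal form yields diagonal entries (1,1,1).

Computing H_k = (kernel of ∂_k) / (image of ∂_{k+1}):

  H_0: rank C_0 − rank ∂_1 = 4 − 3 = 1, and the invariant factors of ∂_1 are all 1, so H_0 = Z.
  H_1: rank ker ∂_1 − rank ∂_2 = (4 − 3) − 0 = 1, and there is no ∂_2, so H_1 = Z.

(K is a triangulation of the circle S^1.)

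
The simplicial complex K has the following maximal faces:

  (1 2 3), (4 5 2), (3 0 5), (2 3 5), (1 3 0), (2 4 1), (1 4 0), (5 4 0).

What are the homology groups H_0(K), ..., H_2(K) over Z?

H_0 = Z,  H_1 = 0,  H_2 = Z.

K has 6 vertices, 12 edges, 8 triangles.
rank ∂_0 = 0, rank ∂_1 = 5 ⇒ b_0 = 6 − 0 − 5 = 1; all invariant factors of ∂_1 are 1 so no torsion. So H_0 ≅ Z.
rank ∂_1 = 5, rank ∂_2 = 7 ⇒ b_1 = 12 − 5 − 7 = 0; all invariant factors of ∂_2 are 1 so no torsion. So H_1 ≅ 0.
rank ∂_2 = 7, rank ∂_3 = 0 ⇒ b_2 = 8 − 7 − 0 = 1. So H_2 ≅ Z.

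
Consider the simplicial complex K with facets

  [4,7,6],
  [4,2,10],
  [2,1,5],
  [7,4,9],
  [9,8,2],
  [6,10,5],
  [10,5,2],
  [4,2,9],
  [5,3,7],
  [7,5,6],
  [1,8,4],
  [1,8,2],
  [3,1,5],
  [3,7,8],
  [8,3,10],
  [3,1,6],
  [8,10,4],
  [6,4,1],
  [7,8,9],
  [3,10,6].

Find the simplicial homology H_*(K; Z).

H_0 = Z,  H_1 = Z × Z/2,  H_2 = 0.

We work with the vertex ordering 1 < 2 < 3 < 4 < 5 < 6 < 7 < 8 < 9 < 10. The simplices of K, each written with vertices in increasing order, are:

  0-simplices (10): [1], [2], [3], [4], [5], [6], [7], [8], [9], [10]
  1-simplices (30): (30 of them)
  2-simplices (20): (20 of them)

Hence C_0 ≅ Z^10, C_1 ≅ Z^30, C_2 ≅ Z^20.

∂_1: C_1 → C_0 sends each edge [p,q] (with p < q) to q − p.
The resulting 10×30 matrix has rank 9, and its Smith normal form has invariant factors (1,1,1,1,1,1,1,1,1).

The boundary map ∂_2: C_2 → C_1 maps a triangle to the signed sum of its edges. For instance
  ∂[4,6,7] = [6,7] − [4,7] + [4,6],
  ∂[2,8,9] = [8,9] − [2,9] + [2,8].
The resulting 30×20 matrix has rank 20, and its Smith normal form has invariant factors (1,1,1,1,1,1,1,1,1,1,1,1,1,1,1,1,1,1,1,2).

From H_k ≅ ker(∂_k) / im(∂_{k+1}) we obtain:

  H_0: rank C_0 − rank ∂_1 = 10 − 9 = 1, and the invariant factors of ∂_1 are all 1, so H_0 ≅ Z.
  H_1: rank ker ∂_1 − rank ∂_2 = (30 − 9) − 20 = 1, and ∂_2 has invariant factor 2 > 1, so H_1 ≅ Z × Z/2.
  H_2: rank ker ∂_2 − rank ∂_3 = (20 − 20) − 0 = 0, and there is no ∂_3, so H_2 ≅ 0.

(K is a triangulation of the Klein bottle.)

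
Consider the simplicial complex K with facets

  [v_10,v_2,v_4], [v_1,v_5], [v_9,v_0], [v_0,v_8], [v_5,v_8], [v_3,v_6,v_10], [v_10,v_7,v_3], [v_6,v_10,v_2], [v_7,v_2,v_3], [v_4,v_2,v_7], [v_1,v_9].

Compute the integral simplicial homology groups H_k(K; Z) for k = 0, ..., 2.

Fix the vertex order v_0 < v_1 < v_2 < v_3 < v_4 < v_5 < v_6 < v_7 < v_8 < v_9 < v_10 and write every simplex with vertices in increasing order. Then dim K = 2 and the simplices of K are:

  0-simplices (11): [v_0], [v_1], [v_2], [v_3], [v_4], [v_5], [v_6], [v_7], [v_8], [v_9], [v_10]
  1-simplices (17): (17 of them)
  2-simplices (6): [v_2,v_3,v_7], [v_2,v_4,v_7], [v_2,v_4,v_10], [v_2,v_6,v_10], [v_3,v_6,v_10], [v_3,v_7,v_10]

giving chain groups C_0 ≅ Z^11, C_1 ≅ Z^17, C_2 ≅ Z^6.

Boundary ∂_1: C_1 → C_0 sends each edge [p,q] (with p < q) to q − p. For instance
  ∂[v_3,v_7] = [v_7] − [v_3].
The 11×17 boundary matrix has rank 9 and Smith normal form diag(1,1,1,1,1,1,1,1,1).

The boundary map ∂_2: C_2 → C_1 maps a triangle to the signed sum of its edges. For instance
  ∂[v_2,v_6,v_10] = [v_6,v_10] − [v_2,v_10] + [v_2,v_6],
  ∂[v_2,v_4,v_7] = [v_4,v_7] − [v_2,v_7] + [v_2,v_4].
The resulting 17×6 matrix has rank 6, and its Smith normal form has invariant factors (1,1,1,1,1,1).

Reading off H_k = ker ∂_k / im ∂_{k+1}:

  H_0: rank C_0 − rank ∂_1 = 11 − 9 = 2, and the invariant factors of ∂_1 are all 1, so H_0 ≅ Z^2.
  H_1: rank ker ∂_1 − rank ∂_2 = (17 − 9) − 6 = 2, and the invariant factors of ∂_2 are all 1, so H_1 ≅ Z^2.
  H_2: rank ker ∂_2 − rank ∂_3 = (6 − 6) − 0 = 0, and there is no ∂_3, so H_2 ≅ 0.

H_0 = Z^2,  H_1 = Z^2,  H_2 = 0.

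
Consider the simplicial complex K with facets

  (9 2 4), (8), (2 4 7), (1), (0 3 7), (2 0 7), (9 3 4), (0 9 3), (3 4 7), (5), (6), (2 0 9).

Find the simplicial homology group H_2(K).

Fix the vertex order 0 < 1 < 2 < 3 < 4 < 5 < 6 < 7 < 8 < 9 and write every simplex with vertices in increasing order. Then dim K = 2 and the simplices of K are:

  0-simplices (10): [0], [1], [2], [3], [4], [5], [6], [7], [8], [9]
  1-simplices (12): [0,2], [0,3], [0,7], [0,9], [2,4], [2,7], [2,9], [3,4], [3,7], [3,9], [4,7], [4,9]
  2-simplices (8): [0,2,7], [0,2,9], [0,3,7], [0,3,9], [2,4,7], [2,4,9], [3,4,7], [3,4,9]

giving chain groups C_0 ≅ Z^10, C_1 ≅ Z^12, C_2 ≅ Z^8.

The boundary map ∂_1: C_1 → C_0 maps an edge to its endpoints' difference, ∂[p,q] = q − p.
The 10×12 boundary matrix has rank 5 and Smith normal form diag(1,1,1,1,1).

The boundary map ∂_2: C_2 → C_1 acts by ∂[p,q,r] = [q,r] − [p,r] + [p,q]. For instance
  ∂[0,3,7] = [3,7] − [0,7] + [0,3],
  ∂[0,3,9] = [3,9] − [0,9] + [0,3].
The 12×8 boundary matrix has rank 7 and Smith normal form diag(1,1,1,1,1,1,1).

From H_k ≅ ker(∂_k) / im(∂_{k+1}) we obtain:

  H_2: rank ker ∂_2 − rank ∂_3 = (8 − 7) − 0 = 1, and there is no ∂_3, so H_2 = Z.

(K is a triangulation of the disjoint union of the 2-sphere S^2 and a set of 4 points.)

H_2 ≅ Z.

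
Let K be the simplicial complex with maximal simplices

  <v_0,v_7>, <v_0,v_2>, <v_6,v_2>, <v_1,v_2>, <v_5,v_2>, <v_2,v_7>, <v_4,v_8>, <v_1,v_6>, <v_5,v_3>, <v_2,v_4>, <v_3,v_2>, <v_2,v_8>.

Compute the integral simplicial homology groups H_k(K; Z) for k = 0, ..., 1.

H_0 ≅ Z,  H_1 ≅ Z^4.

Order the vertices as v_0 < v_1 < v_2 < v_3 < v_4 < v_5 < v_6 < v_7 < v_8. Listing each simplex with vertices in this order, K has dimension 1 with simplices:

  0-simplices (9): [v_0], [v_1], [v_2], [v_3], [v_4], [v_5], [v_6], [v_7], [v_8]
  1-simplices (12): [v_0,v_2], [v_0,v_7], [v_1,v_2], [v_1,v_6], [v_2,v_3], [v_2,v_4], [v_2,v_5], [v_2,v_6], [v_2,v_7], [v_2,v_8], [v_3,v_5], [v_4,v_8]

giving chain groups C_0 ≅ Z^9, C_1 ≅ Z^12.

∂_1: C_1 → C_0 is given by ∂[p,q] = [q] − [p]. For instance
  ∂[v_0,v_2] = [v_2] − [v_0].
The resulting 9×12 matrix has rank 8, and its Smith normal form has invariant factors (1,1,1,1,1,1,1,1).

Now H_k = ker ∂_k / im ∂_{k+1}, so:

  H_0: rank C_0 − rank ∂_1 = 9 − 8 = 1, and the invariant factors of ∂_1 are all 1, so H_0 = Z.
  H_1: rank ker ∂_1 − rank ∂_2 = (12 − 8) − 0 = 4, and there is no ∂_2, so H_1 = Z^4.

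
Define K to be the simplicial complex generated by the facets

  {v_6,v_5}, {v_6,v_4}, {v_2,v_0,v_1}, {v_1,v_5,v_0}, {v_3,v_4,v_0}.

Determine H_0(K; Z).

Fix the vertex order v_0 < v_1 < v_2 < v_3 < v_4 < v_5 < v_6 and write every simplex with vertices in increasing order. Then dim K = 2 and the simplices of K are:

  0-simplices (7): [v_0], [v_1], [v_2], [v_3], [v_4], [v_5], [v_6]
  1-simplices (10): [v_0,v_1], [v_0,v_2], [v_0,v_3], [v_0,v_4], [v_0,v_5], [v_1,v_2], [v_1,v_5], [v_3,v_4], [v_4,v_6], [v_5,v_6]
  2-simplices (3): [v_0,v_1,v_2], [v_0,v_1,v_5], [v_0,v_3,v_4]

so the chain groups are C_0 ≅ Z^7, C_1 ≅ Z^10, C_2 ≅ Z^3.

The boundary map ∂_1: C_1 → C_0 maps an edge to its endpoints' difference, ∂[p,q] = q − p. For instance
  ∂[v_0,v_2] = [v_2] − [v_0].
As a 7×10 matrix over Z this has rank 6, with invariant factors (1,1,1,1,1,1).

The boundary map ∂_2: C_2 → C_1 sends each 2-simplex [p,q,r] to [q,r] − [p,r] + [p,q]. For instance
  ∂[v_0,v_1,v_5] = [v_1,v_5] − [v_0,v_5] + [v_0,v_1],
  ∂[v_0,v_3,v_4] = [v_3,v_4] − [v_0,v_4] + [v_0,v_3].
The 10×3 boundary matrix has rank 3 and Smith normal form diag(1,1,1).

Reading off H_k = ker ∂_k / im ∂_{k+1}:

  H_0: rank C_0 − rank ∂_1 = 7 − 6 = 1, and the invariant factors of ∂_1 are all 1, so H_0 ≅ Z.

H_0 ≅ Z.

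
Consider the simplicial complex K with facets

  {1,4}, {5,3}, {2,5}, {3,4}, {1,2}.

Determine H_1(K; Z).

K has 5 vertices, 5 edges.
rank ∂_1 = 4, rank ∂_2 = 0 ⇒ b_1 = 5 − 4 − 0 = 1. So H_1 = Z.

H_1 = Z.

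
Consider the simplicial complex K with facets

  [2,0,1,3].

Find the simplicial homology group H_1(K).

Fix the vertex order 0 < 1 < 2 < 3 and write every simplex with vertices in increasing order. Then dim K = 3 and the simplices of K are:

  0-simplices (4): [0], [1], [2], [3]
  1-simplices (6): [0,1], [0,2], [0,3], [1,2], [1,3], [2,3]
  2-simplices (4): [0,1,2], [0,1,3], [0,2,3], [1,2,3]
  3-simplices (1): [0,1,2,3]

Hence C_0 ≅ Z^4, C_1 ≅ Z^6, C_2 ≅ Z^4, C_3 ≅ Z^1.

Boundary ∂_1: C_1 → C_0 sends each edge [p,q] (with p < q) to q − p. For instance
  ∂[1,3] = [3] − [1].
The 4×6 boundary matrix has rank 3 and Smith normal form diag(1,1,1).

∂_2: C_2 → C_1 acts by ∂[p,q,r] = [q,r] − [p,r] + [p,q]. For instance
  ∂[0,1,2] = [1,2] − [0,2] + [0,1],
  ∂[1,2,3] = [2,3] − [1,3] + [1,2].
The 6×4 boundary matrix has rank 3 and Smith normal form diag(1,1,1).

∂_3: C_3 → C_2 sends each 3-simplex σ to the alternating sum Σ_i (−1)^i (σ with its i-th vertex removed). For instance
  ∂[0,1,2,3] = [1,2,3] − [0,2,3] + [0,1,3] − [0,1,2].
The resulting 4×1 matrix has rank 1, and its Smith normal form has invariant factors (1).

From H_k ≅ ker(∂_k) / im(∂_{k+1}) we obtain:

  H_1: rank ker ∂_1 − rank ∂_2 = (6 − 3) − 3 = 0, and the invariant factors of ∂_2 are all 1, so H_1 ≅ 0.

H_1 = 0.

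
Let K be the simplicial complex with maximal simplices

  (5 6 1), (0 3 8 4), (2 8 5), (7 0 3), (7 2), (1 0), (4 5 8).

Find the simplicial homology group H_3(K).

Fix the vertex order 0 < 1 < 2 < 3 < 4 < 5 < 6 < 7 < 8 and write every simplex with vertices in increasing order. Then dim K = 3 and the simplices of K are:

  0-simplices (9): [0], [1], [2], [3], [4], [5], [6], [7], [8]
  1-simplices (17): [0,1], [0,3], [0,4], [0,7], [0,8], [1,5], [1,6], [2,5], [2,7], [2,8], [3,4], [3,7], [3,8], [4,5], [4,8], [5,6], [5,8]
  2-simplices (8): [0,3,4], [0,3,7], [0,3,8], [0,4,8], [1,5,6], [2,5,8], [3,4,8], [4,5,8]
  3-simplices (1): [0,3,4,8]

Hence C_0 ≅ Z^9, C_1 ≅ Z^17, C_2 ≅ Z^8, C_3 ≅ Z^1.

Boundary ∂_1: C_1 → C_0 sends each edge [p,q] (with p < q) to q − p. For instance
  ∂[0,1] = [1] − [0].
This gives a 9×17 integer matrix of rank 8; reducing to Smith normal form yields diagonal entries (1,1,1,1,1,1,1,1).

∂_2: C_2 → C_1 sends each 2-simplex [p,q,r] to [q,r] − [p,r] + [p,q]. For instance
  ∂[0,3,7] = [3,7] − [0,7] + [0,3],
  ∂[2,5,8] = [5,8] − [2,8] + [2,5].
This gives a 17×8 integer matrix of rank 7; reducing to Smith normal form yields diagonal entries (1,1,1,1,1,1,1).

The boundary map ∂_3: C_3 → C_2 sends each 3-simplex σ to the alternating sum Σ_i (−1)^i (σ with its i-th vertex removed). For instance
  ∂[0,3,4,8] = [3,4,8] − [0,4,8] + [0,3,8] − [0,3,4].
As a 8×1 matrix over Z this has rank 1, with invariant factors (1).

Now H_k = ker ∂_k / im ∂_{k+1}, so:

  H_3: rank ker ∂_3 − rank ∂_4 = (1 − 1) − 0 = 0, and there is no ∂_4, so H_3 = 0.

H_3 ≅ 0.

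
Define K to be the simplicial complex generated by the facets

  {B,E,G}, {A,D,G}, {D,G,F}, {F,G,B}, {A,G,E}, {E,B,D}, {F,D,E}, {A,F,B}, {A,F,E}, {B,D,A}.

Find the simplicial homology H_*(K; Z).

H_0 = Z,  H_1 = Z/2,  H_2 = 0.

Fix the vertex order A < B < D < E < F < G and write every simplex with vertices in increasing order. Then dim K = 2 and the simplices of K are:

  0-simplices (6): A, B, D, E, F, G
  1-simplices (15): AB, AD, AE, AF, AG, BD, BE, BF, BG, DE, DF, DG, EF, EG, FG
  2-simplices (10): ABD, ABF, ADG, AEF, AEG, BDE, BEG, BFG, DEF, DFG

giving chain groups C_0 ≅ Z^6, C_1 ≅ Z^15, C_2 ≅ Z^10.

Boundary ∂_1: C_1 → C_0 is given by ∂[p,q] = [q] − [p]. For instance
  ∂AD = D − A.
This gives a 6×15 integer matrix of rank 5; reducing to Smith normal form yields diagonal entries (1,1,1,1,1).

Boundary ∂_2: C_2 → C_1 maps a triangle to the signed sum of its edges. For instance
  ∂ADG = DG − AG + AD,
  ∂BEG = EG − BG + BE.
The 15×10 boundary matrix has rank 10 and Smith normal form diag(1,1,1,1,1,1,1,1,1,2).

Now H_k = ker ∂_k / im ∂_{k+1}, so:

  H_0: rank C_0 − rank ∂_1 = 6 − 5 = 1, and the invariant factors of ∂_1 are all 1, so H_0 ≅ Z.
  H_1: rank ker ∂_1 − rank ∂_2 = (15 − 5) − 10 = 0, and ∂_2 has invariant factor 2 > 1, so H_1 ≅ Z/2.
  H_2: rank ker ∂_2 − rank ∂_3 = (10 − 10) − 0 = 0, and there is no ∂_3, so H_2 ≅ 0.

As a check, the Euler characteristic is 6 − 15 + 10 = 1, which agrees with 1 − 0 + 0 = 1.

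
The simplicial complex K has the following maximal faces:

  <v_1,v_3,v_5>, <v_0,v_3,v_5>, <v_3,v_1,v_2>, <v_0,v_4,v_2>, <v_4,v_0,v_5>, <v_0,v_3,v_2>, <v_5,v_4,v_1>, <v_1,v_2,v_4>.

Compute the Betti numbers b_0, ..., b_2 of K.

We work with the vertex ordering v_0 < v_1 < v_2 < v_3 < v_4 < v_5. The simplices of K, each written with vertices in increasing order, are:

  0-simplices (6): [v_0], [v_1], [v_2], [v_3], [v_4], [v_5]
  1-simplices (12): [v_0,v_2], [v_0,v_3], [v_0,v_4], [v_0,v_5], [v_1,v_2], [v_1,v_3], [v_1,v_4], [v_1,v_5], [v_2,v_3], [v_2,v_4], [v_3,v_5], [v_4,v_5]
  2-simplices (8): [v_0,v_2,v_3], [v_0,v_2,v_4], [v_0,v_3,v_5], [v_0,v_4,v_5], [v_1,v_2,v_3], [v_1,v_2,v_4], [v_1,v_3,v_5], [v_1,v_4,v_5]

so the chain groups are C_0 ≅ Z^6, C_1 ≅ Z^12, C_2 ≅ Z^8.

Boundary ∂_1: C_1 → C_0 sends each edge [p,q] (with p < q) to q − p.
The 6×12 boundary matrix has rank 5 and Smith normal form diag(1,1,1,1,1).

The boundary map ∂_2: C_2 → C_1 maps a triangle to the signed sum of its edges. For instance
  ∂[v_1,v_4,v_5] = [v_4,v_5] − [v_1,v_5] + [v_1,v_4],
  ∂[v_1,v_2,v_4] = [v_2,v_4] − [v_1,v_4] + [v_1,v_2].
This gives a 12×8 integer matrix of rank 7; reducing to Smith normal form yields diagonal entries (1,1,1,1,1,1,1).

Now H_k = ker ∂_k / im ∂_{k+1}, so:

  H_0: rank C_0 − rank ∂_1 = 6 − 5 = 1, and the invariant factors of ∂_1 are all 1, so H_0 = Z.
  H_1: rank ker ∂_1 − rank ∂_2 = (12 − 5) − 7 = 0, and the invariant factors of ∂_2 are all 1, so H_1 = 0.
  H_2: rank ker ∂_2 − rank ∂_3 = (8 − 7) − 0 = 1, and there is no ∂_3, so H_2 = Z.

As a check, the Euler characteristic is 6 − 12 + 8 = 2, which agrees with 1 − 0 + 1 = 2.

Hence the Betti numbers are b_0 = 1, b_1 = 0, b_2 = 1.

b_0 = 1, b_1 = 0, b_2 = 1.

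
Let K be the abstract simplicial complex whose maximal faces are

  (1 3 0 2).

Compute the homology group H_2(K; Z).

Order the vertices as 0 < 1 < 2 < 3. Listing each simplex with vertices in this order, K has dimension 3 with simplices:

  0-simplices (4): [0], [1], [2], [3]
  1-simplices (6): [0,1], [0,2], [0,3], [1,2], [1,3], [2,3]
  2-simplices (4): [0,1,2], [0,1,3], [0,2,3], [1,2,3]
  3-simplices (1): [0,1,2,3]

Hence C_0 ≅ Z^4, C_1 ≅ Z^6, C_2 ≅ Z^4, C_3 ≅ Z^1.

∂_1: C_1 → C_0 sends each edge [p,q] (with p < q) to q − p. For instance
  ∂[0,3] = [3] − [0].
The resulting 4×6 matrix has rank 3, and its Smith normal form has invariant factors (1,1,1).

Boundary ∂_2: C_2 → C_1 sends each 2-simplex [p,q,r] to [q,r] − [p,r] + [p,q]. For instance
  ∂[1,2,3] = [2,3] − [1,3] + [1,2],
  ∂[0,2,3] = [2,3] − [0,3] + [0,2].
The 6×4 boundary matrix has rank 3 and Smith normal form diag(1,1,1).

∂_3: C_3 → C_2 sends each 3-simplex σ to the alternating sum Σ_i (−1)^i (σ with its i-th vertex removed). For instance
  ∂[0,1,2,3] = [1,2,3] − [0,2,3] + [0,1,3] − [0,1,2].
As a 4×1 matrix over Z this has rank 1, with invariant factors (1).

Reading off H_k = ker ∂_k / im ∂_{k+1}:

  H_2: rank ker ∂_2 − rank ∂_3 = (4 − 3) − 1 = 0, and the invariant factors of ∂_3 are all 1, so H_2 = 0.

H_2 ≅ 0.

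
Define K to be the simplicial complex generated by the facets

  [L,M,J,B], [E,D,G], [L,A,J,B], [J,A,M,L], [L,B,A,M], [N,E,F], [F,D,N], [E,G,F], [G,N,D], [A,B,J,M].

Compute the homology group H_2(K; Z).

H_2 ≅ 0.

Take the total order A < B < D < E < F < G < J < L < M < N on the vertex set. Then K (dimension 3) consists of the simplices:

  0-simplices (10): A, B, D, E, F, G, J, L, M, N
  1-simplices (20): AB, AJ, AL, AM, BJ, BL, BM, DE, DF, DG, DN, EF, EG, EN, FG, FN, GN, JL, JM, LM
  2-simplices (15): ABJ, ABL, ABM, AJL, AJM, ALM, BJL, BJM, BLM, DEG, DFN, DGN, EFG, EFN, JLM
  3-simplices (5): ABJL, ABJM, ABLM, AJLM, BJLM

Hence C_0 ≅ Z^10, C_1 ≅ Z^20, C_2 ≅ Z^15, C_3 ≅ Z^5.

Boundary ∂_1: C_1 → C_0 is given by ∂[p,q] = [q] − [p]. For instance
  ∂BJ = J − B.
The 10×20 boundary matrix has rank 8 and Smith normal form diag(1,1,1,1,1,1,1,1).

The boundary map ∂_2: C_2 → C_1 maps a triangle to the signed sum of its edges. For instance
  ∂ALM = LM − AM + AL,
  ∂BLM = LM − BM + BL.
This gives a 20×15 integer matrix of rank 11; reducing to Smith normal form yields diagonal entries (1,1,1,1,1,1,1,1,1,1,1).

∂_3: C_3 → C_2 sends each 3-simplex σ to the alternating sum Σ_i (−1)^i (σ with its i-th vertex removed). For instance
  ∂BJLM = JLM − BLM + BJM − BJL,
  ∂ABJM = BJM − AJM + ABM − ABJ.
This gives a 15×5 integer matrix of rank 4; reducing to Smith normal form yields diagonal entries (1,1,1,1).

Now H_k = ker ∂_k / im ∂_{k+1}, so:

  H_2: rank ker ∂_2 − rank ∂_3 = (15 − 11) − 4 = 0, and the invariant factors of ∂_3 are all 1, so H_2 ≅ 0.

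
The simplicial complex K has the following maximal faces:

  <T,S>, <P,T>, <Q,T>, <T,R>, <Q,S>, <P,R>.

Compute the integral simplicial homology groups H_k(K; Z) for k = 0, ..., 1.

H_0 ≅ Z,  H_1 ≅ Z^2.

Fix the vertex order P < Q < R < S < T and write every simplex with vertices in increasing order. Then dim K = 1 and the simplices of K are:

  0-simplices (5): P, Q, R, S, T
  1-simplices (6): PR, PT, QS, QT, RT, ST

so the chain groups are C_0 ≅ Z^5, C_1 ≅ Z^6.

∂_1: C_1 → C_0 sends each edge [p,q] (with p < q) to q − p. For instance
  ∂ST = T − S.
The resulting 5×6 matrix has rank 4, and its Smith normal form has invariant factors (1,1,1,1).

Now H_k = ker ∂_k / im ∂_{k+1}, so:

  H_0: rank C_0 − rank ∂_1 = 5 − 4 = 1, and the invariant factors of ∂_1 are all 1, so H_0 = Z.
  H_1: rank ker ∂_1 − rank ∂_2 = (6 − 4) − 0 = 2, and there is no ∂_2, so H_1 = Z^2.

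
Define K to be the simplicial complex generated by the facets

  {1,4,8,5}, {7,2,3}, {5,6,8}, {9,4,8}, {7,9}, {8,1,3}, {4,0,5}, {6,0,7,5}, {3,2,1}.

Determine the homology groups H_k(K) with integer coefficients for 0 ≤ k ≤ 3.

Take the total order 0 < 1 < 2 < 3 < 4 < 5 < 6 < 7 < 8 < 9 on the vertex set. Then K (dimension 3) consists of the simplices:

  0-simplices (10): [0], [1], [2], [3], [4], [5], [6], [7], [8], [9]
  1-simplices (23): [0,4], [0,5], [0,6], [0,7], [1,2], [1,3], [1,4], [1,5], [1,8], [2,3], [2,7], [3,7], [3,8], [4,5], [4,8], [4,9], [5,6], [5,7], [5,8], [6,7], [6,8], [7,9], [8,9]
  2-simplices (14): [0,4,5], [0,5,6], [0,5,7], [0,6,7], [1,2,3], [1,3,8], [1,4,5], [1,4,8], [1,5,8], [2,3,7], [4,5,8], [4,8,9], [5,6,7], [5,6,8]
  3-simplices (2): [0,5,6,7], [1,4,5,8]

giving chain groups C_0 ≅ Z^10, C_1 ≅ Z^23, C_2 ≅ Z^14, C_3 ≅ Z^2.

∂_1: C_1 → C_0 sends each edge [p,q] (with p < q) to q − p.
This gives a 10×23 integer matrix of rank 9; reducing to Smith normal form yields diagonal entries (1,1,1,1,1,1,1,1,1).

∂_2: C_2 → C_1 maps a triangle to the signed sum of its edges. For instance
  ∂[0,5,6] = [5,6] − [0,6] + [0,5],
  ∂[5,6,8] = [6,8] − [5,8] + [5,6].
The 23×14 boundary matrix has rank 12 and Smith normal form diag(1,1,1,1,1,1,1,1,1,1,1,1).

∂_3: C_3 → C_2 sends each 3-simplex σ to the alternating sum Σ_i (−1)^i (σ with its i-th vertex removed). For instance
  ∂[1,4,5,8] = [4,5,8] − [1,5,8] + [1,4,8] − [1,4,5],
  ∂[0,5,6,7] = [5,6,7] − [0,6,7] + [0,5,7] − [0,5,6].
The resulting 14×2 matrix has rank 2, and its Smith normal form has invariant factors (1,1).

Reading off H_k = ker ∂_k / im ∂_{k+1}:

  H_0: rank C_0 − rank ∂_1 = 10 − 9 = 1, and the invariant factors of ∂_1 are all 1, so H_0 = Z.
  H_1: rank ker ∂_1 − rank ∂_2 = (23 − 9) − 12 = 2, and the invariant factors of ∂_2 are all 1, so H_1 = Z^2.
  H_2: rank ker ∂_2 − rank ∂_3 = (14 − 12) − 2 = 0, and the invariant factors of ∂_3 are all 1, so H_2 = 0.
  H_3: rank ker ∂_3 − rank ∂_4 = (2 − 2) − 0 = 0, and there is no ∂_4, so H_3 = 0.

As a check, the Euler characteristic is 10 − 23 + 14 − 2 = -1, which agrees with 1 − 2 + 0 − 0 = -1.

H_0 ≅ Z,  H_1 ≅ Z^2,  H_2 = 0,  H_3 = 0.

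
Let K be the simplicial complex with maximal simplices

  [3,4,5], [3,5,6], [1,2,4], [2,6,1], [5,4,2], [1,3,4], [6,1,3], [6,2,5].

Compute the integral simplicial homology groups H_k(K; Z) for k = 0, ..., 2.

H_0 ≅ Z,  H_1 = 0,  H_2 ≅ Z.

K has 6 vertices, 12 edges, 8 triangles.
rank ∂_0 = 0, rank ∂_1 = 5 ⇒ b_0 = 6 − 0 − 5 = 1; all invariant factors of ∂_1 are 1 so no torsion. So H_0 = Z.
rank ∂_1 = 5, rank ∂_2 = 7 ⇒ b_1 = 12 − 5 − 7 = 0; all invariant factors of ∂_2 are 1 so no torsion. So H_1 = 0.
rank ∂_2 = 7, rank ∂_3 = 0 ⇒ b_2 = 8 − 7 − 0 = 1. So H_2 = Z.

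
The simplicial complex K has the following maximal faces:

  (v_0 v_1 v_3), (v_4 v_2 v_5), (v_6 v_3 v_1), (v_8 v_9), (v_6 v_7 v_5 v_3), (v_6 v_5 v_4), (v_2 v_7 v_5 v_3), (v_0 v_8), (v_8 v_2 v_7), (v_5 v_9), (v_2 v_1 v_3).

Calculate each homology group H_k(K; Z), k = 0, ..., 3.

Order the vertices as v_0 < v_1 < v_2 < v_3 < v_4 < v_5 < v_6 < v_7 < v_8 < v_9. Listing each simplex with vertices in this order, K has dimension 3 with simplices:

  0-simplices (10): [v_0], [v_1], [v_2], [v_3], [v_4], [v_5], [v_6], [v_7], [v_8], [v_9]
  1-simplices (22): (22 of them)
  2-simplices (13): (13 of them)
  3-simplices (2): [v_2,v_3,v_5,v_7], [v_3,v_5,v_6,v_7]

Hence C_0 ≅ Z^10, C_1 ≅ Z^22, C_2 ≅ Z^13, C_3 ≅ Z^2.

Boundary ∂_1: C_1 → C_0 is given by ∂[p,q] = [q] − [p].
As a 10×22 matrix over Z this has rank 9, with invariant factors (1,1,1,1,1,1,1,1,1).

∂_2: C_2 → C_1 maps a triangle to the signed sum of its edges. For instance
  ∂[v_0,v_1,v_3] = [v_1,v_3] − [v_0,v_3] + [v_0,v_1],
  ∂[v_3,v_6,v_7] = [v_6,v_7] − [v_3,v_7] + [v_3,v_6].
As a 22×13 matrix over Z this has rank 11, with invariant factors (1,1,1,1,1,1,1,1,1,1,1).

Boundary ∂_3: C_3 → C_2 sends each 3-simplex σ to the alternating sum Σ_i (−1)^i (σ with its i-th vertex removed). For instance
  ∂[v_2,v_3,v_5,v_7] = [v_3,v_5,v_7] − [v_2,v_5,v_7] + [v_2,v_3,v_7] − [v_2,v_3,v_5],
  ∂[v_3,v_5,v_6,v_7] = [v_5,v_6,v_7] − [v_3,v_6,v_7] + [v_3,v_5,v_7] − [v_3,v_5,v_6].
The resulting 13×2 matrix has rank 2, and its Smith normal form has invariant factors (1,1).

Reading off H_k = ker ∂_k / im ∂_{k+1}:

  H_0: rank C_0 − rank ∂_1 = 10 − 9 = 1, and the invariant factors of ∂_1 are all 1, so H_0 = Z.
  H_1: rank ker ∂_1 − rank ∂_2 = (22 − 9) − 11 = 2, and the invariant factors of ∂_2 are all 1, so H_1 = Z^2.
  H_2: rank ker ∂_2 − rank ∂_3 = (13 − 11) − 2 = 0, and the invariant factors of ∂_3 are all 1, so H_2 = 0.
  H_3: rank ker ∂_3 − rank ∂_4 = (2 − 2) − 0 = 0, and there is no ∂_4, so H_3 = 0.

H_0 = Z,  H_1 = Z^2,  H_2 = 0,  H_3 = 0.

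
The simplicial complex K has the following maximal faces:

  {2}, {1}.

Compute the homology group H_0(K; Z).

We work with the vertex ordering 1 < 2. The simplices of K, each written with vertices in increasing order, are:

  0-simplices (2): [1], [2]

giving chain groups C_0 ≅ Z^2.

Now H_k = ker ∂_k / im ∂_{k+1}, so:

  H_0: rank C_0 − rank ∂_1 = 2 − 0 = 2, and there is no ∂_1, so H_0 = Z^2.

H_0 ≅ Z^2.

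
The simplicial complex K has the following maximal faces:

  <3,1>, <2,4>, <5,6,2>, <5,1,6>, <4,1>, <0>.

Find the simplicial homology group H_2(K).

H_2 = 0.

We work with the vertex ordering 0 < 1 < 2 < 3 < 4 < 5 < 6. The simplices of K, each written with vertices in increasing order, are:

  0-simplices (7): [0], [1], [2], [3], [4], [5], [6]
  1-simplices (8): [1,3], [1,4], [1,5], [1,6], [2,4], [2,5], [2,6], [5,6]
  2-simplices (2): [1,5,6], [2,5,6]

so the chain groups are C_0 ≅ Z^7, C_1 ≅ Z^8, C_2 ≅ Z^2.

The boundary map ∂_1: C_1 → C_0 is given by ∂[p,q] = [q] − [p].
The 7×8 boundary matrix has rank 5 and Smith normal form diag(1,1,1,1,1).

Boundary ∂_2: C_2 → C_1 acts by ∂[p,q,r] = [q,r] − [p,r] + [p,q]. For instance
  ∂[1,5,6] = [5,6] − [1,6] + [1,5],
  ∂[2,5,6] = [5,6] − [2,6] + [2,5].
This gives a 8×2 integer matrix of rank 2; reducing to Smith normal form yields diagonal entries (1,1).

Computing H_k = (kernel of ∂_k) / (image of ∂_{k+1}):

  H_2: rank ker ∂_2 − rank ∂_3 = (2 − 2) − 0 = 0, and there is no ∂_3, so H_2 ≅ 0.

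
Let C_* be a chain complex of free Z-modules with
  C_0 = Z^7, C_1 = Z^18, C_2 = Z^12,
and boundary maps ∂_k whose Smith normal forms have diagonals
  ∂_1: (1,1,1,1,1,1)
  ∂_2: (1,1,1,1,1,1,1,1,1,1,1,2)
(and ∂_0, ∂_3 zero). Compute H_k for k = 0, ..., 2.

H_0: b_0 = 7 − 0 − 6 = 1; torsion from ∂_1 factors > 1: none. So H_0 ≅ Z.
H_1: b_1 = 18 − 6 − 12 = 0; torsion from ∂_2 factors > 1: [2]. So H_1 ≅ Z/2Z.
H_2: b_2 = 12 − 12 − 0 = 0; torsion from ∂_3 factors > 1: none. So H_2 ≅ 0.

H_0 ≅ Z,  H_1 ≅ Z/2Z,  H_2 = 0.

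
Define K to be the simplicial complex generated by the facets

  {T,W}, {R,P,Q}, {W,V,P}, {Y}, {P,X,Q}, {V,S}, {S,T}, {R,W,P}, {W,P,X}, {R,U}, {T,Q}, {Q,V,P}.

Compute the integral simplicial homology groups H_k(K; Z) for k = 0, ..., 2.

Take the total order P < Q < R < S < T < U < V < W < X < Y on the vertex set. Then K (dimension 2) consists of the simplices:

  0-simplices (10): P, Q, R, S, T, U, V, W, X, Y
  1-simplices (16): PQ, PR, PV, PW, PX, QR, QT, QV, QX, RU, RW, ST, SV, TW, VW, WX
  2-simplices (6): PQR, PQV, PQX, PRW, PVW, PWX

so the chain groups are C_0 ≅ Z^10, C_1 ≅ Z^16, C_2 ≅ Z^6.

The boundary map ∂_1: C_1 → C_0 sends each edge [p,q] (with p < q) to q − p.
The 10×16 boundary matrix has rank 8 and Smith normal form diag(1,1,1,1,1,1,1,1).

The boundary map ∂_2: C_2 → C_1 acts by ∂[p,q,r] = [q,r] − [p,r] + [p,q]. For instance
  ∂PQV = QV − PV + PQ,
  ∂PWX = WX − PX + PW.
The 16×6 boundary matrix has rank 6 and Smith normal form diag(1,1,1,1,1,1).

Now H_k = ker ∂_k / im ∂_{k+1}, so:

  H_0: rank C_0 − rank ∂_1 = 10 − 8 = 2, and the invariant factors of ∂_1 are all 1, so H_0 ≅ Z^2.
  H_1: rank ker ∂_1 − rank ∂_2 = (16 − 8) − 6 = 2, and the invariant factors of ∂_2 are all 1, so H_1 ≅ Z^2.
  H_2: rank ker ∂_2 − rank ∂_3 = (6 − 6) − 0 = 0, and there is no ∂_3, so H_2 ≅ 0.

As a check, the Euler characteristic is 10 − 16 + 6 = 0, which agrees with 2 − 2 + 0 = 0.

H_0 = Z^2,  H_1 = Z^2,  H_2 = 0.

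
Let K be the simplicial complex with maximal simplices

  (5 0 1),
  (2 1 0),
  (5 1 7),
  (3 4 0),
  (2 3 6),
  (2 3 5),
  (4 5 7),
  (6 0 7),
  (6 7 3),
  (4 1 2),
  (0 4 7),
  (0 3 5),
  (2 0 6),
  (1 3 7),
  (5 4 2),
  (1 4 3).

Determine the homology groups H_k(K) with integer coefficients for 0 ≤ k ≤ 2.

H_0 = Z,  H_1 = Z^2,  H_2 = Z.

Order the vertices as 0 < 1 < 2 < 3 < 4 < 5 < 6 < 7. Listing each simplex with vertices in this order, K has dimension 2 with simplices:

  0-simplices (8): [0], [1], [2], [3], [4], [5], [6], [7]
  1-simplices (24): (24 of them)
  2-simplices (16): [0,1,2], [0,1,5], [0,2,6], [0,3,4], [0,3,5], [0,4,7], [0,6,7], [1,2,4], [1,3,4], [1,3,7], [1,5,7], [2,3,5], [2,3,6], [2,4,5], [3,6,7], [4,5,7]

so the chain groups are C_0 ≅ Z^8, C_1 ≅ Z^24, C_2 ≅ Z^16.

∂_1: C_1 → C_0 sends each edge [p,q] (with p < q) to q − p. For instance
  ∂[0,3] = [3] − [0].
The resulting 8×24 matrix has rank 7, and its Smith normal form has invariant factors (1,1,1,1,1,1,1).

∂_2: C_2 → C_1 maps a triangle to the signed sum of its edges. For instance
  ∂[1,5,7] = [5,7] − [1,7] + [1,5],
  ∂[3,6,7] = [6,7] − [3,7] + [3,6].
This gives a 24×16 integer matrix of rank 15; reducing to Smith normal form yields diagonal entries (1,1,1,1,1,1,1,1,1,1,1,1,1,1,1).

Now H_k = ker ∂_k / im ∂_{k+1}, so:

  H_0: rank C_0 − rank ∂_1 = 8 − 7 = 1, and the invariant factors of ∂_1 are all 1, so H_0 = Z.
  H_1: rank ker ∂_1 − rank ∂_2 = (24 − 7) − 15 = 2, and the invariant factors of ∂_2 are all 1, so H_1 = Z^2.
  H_2: rank ker ∂_2 − rank ∂_3 = (16 − 15) − 0 = 1, and there is no ∂_3, so H_2 = Z.

As a check, the Euler characteristic is 8 − 24 + 16 = 0, which agrees with 1 − 2 + 1 = 0.
(K is a triangulation of the torus T^2.)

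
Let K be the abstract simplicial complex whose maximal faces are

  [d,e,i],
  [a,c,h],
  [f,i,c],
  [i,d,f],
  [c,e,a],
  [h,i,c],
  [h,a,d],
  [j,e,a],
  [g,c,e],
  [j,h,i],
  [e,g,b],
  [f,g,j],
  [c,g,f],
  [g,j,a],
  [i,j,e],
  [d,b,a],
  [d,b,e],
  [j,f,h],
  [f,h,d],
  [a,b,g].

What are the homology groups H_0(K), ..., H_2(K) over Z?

We work with the vertex ordering a < b < c < d < e < f < g < h < i < j. The simplices of K, each written with vertices in increasing order, are:

  0-simplices (10): a, b, c, d, e, f, g, h, i, j
  1-simplices (30): ab, ac, ad, ae, ag, ah, aj, bd, be, bg, ce, cf, cg, ch, ci, de, df, dh, di, eg, ei, ej, fg, fh, fi, fj, gj, hi, hj, ij
  2-simplices (20): abd, abg, ace, ach, adh, aej, agj, bde, beg, ceg, cfg, cfi, chi, dei, dfh, dfi, eij, fgj, fhj, hij

Hence C_0 ≅ Z^10, C_1 ≅ Z^30, C_2 ≅ Z^20.

The boundary map ∂_1: C_1 → C_0 is given by ∂[p,q] = [q] − [p]. For instance
  ∂ce = e − c.
The 10×30 boundary matrix has rank 9 and Smith normal form diag(1,1,1,1,1,1,1,1,1).

∂_2: C_2 → C_1 sends each 2-simplex [p,q,r] to [q,r] − [p,r] + [p,q]. For instance
  ∂abg = bg − ag + ab,
  ∂cfi = fi − ci + cf.
The resulting 30×20 matrix has rank 20, and its Smith normal form has invariant factors (1,1,1,1,1,1,1,1,1,1,1,1,1,1,1,1,1,1,1,2).

Computing H_k = (kernel of ∂_k) / (image of ∂_{k+1}):

  H_0: rank C_0 − rank ∂_1 = 10 − 9 = 1, and the invariant factors of ∂_1 are all 1, so H_0 ≅ Z.
  H_1: rank ker ∂_1 − rank ∂_2 = (30 − 9) − 20 = 1, and ∂_2 has invariant factor 2 > 1, so H_1 ≅ Z × Z/2.
  H_2: rank ker ∂_2 − rank ∂_3 = (20 − 20) − 0 = 0, and there is no ∂_3, so H_2 ≅ 0.

As a check, the Euler characteristic is 10 − 30 + 20 = 0, which agrees with 1 − 1 + 0 = 0.
(K is a triangulation of the Klein bottle.)

H_0 = Z,  H_1 = Z × Z/2,  H_2 = 0.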